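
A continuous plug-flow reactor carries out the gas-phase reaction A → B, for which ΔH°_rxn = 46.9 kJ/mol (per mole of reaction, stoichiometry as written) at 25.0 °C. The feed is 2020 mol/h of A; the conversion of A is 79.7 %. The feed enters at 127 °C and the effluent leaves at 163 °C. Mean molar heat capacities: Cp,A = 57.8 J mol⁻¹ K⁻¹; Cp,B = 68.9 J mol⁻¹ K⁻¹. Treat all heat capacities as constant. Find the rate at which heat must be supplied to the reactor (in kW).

Q_in = 22.8 kW

Extent of reaction ξ = 0.797 × 2020 = 1609.9 mol/h
Reaction term: ξ·ΔH°_rxn = 1609.9 × 46.9 = 75506 kJ/h
Sensible, feed 127→25 °C: -11909 kJ/h
Outlet flows (mol/h): A 410.06, B 1609.9
Sensible, products 25→163 °C: 18578 kJ/h
Q = ΔH = 82176 kJ/h = 22.827 kW
Heat supplied = 22.827 kW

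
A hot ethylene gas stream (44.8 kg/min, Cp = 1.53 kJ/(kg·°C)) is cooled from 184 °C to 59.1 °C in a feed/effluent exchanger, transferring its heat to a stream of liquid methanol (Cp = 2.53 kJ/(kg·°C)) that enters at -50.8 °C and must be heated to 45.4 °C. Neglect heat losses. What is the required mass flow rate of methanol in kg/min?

ṁ_c = 35.2 kg/min

Heat released by hot stream: Q = 44.8 × 1.53 × (184 − 59.1) = 8561.1 kJ/min
Energy balance on cold side (adiabatic exchanger): Q = ṁ_c·Cp_c·(T_c,out − T_c,in)
ṁ_c = 8561.1 / [2.53 × (45.4 − -50.8)] = 35.175 kg/min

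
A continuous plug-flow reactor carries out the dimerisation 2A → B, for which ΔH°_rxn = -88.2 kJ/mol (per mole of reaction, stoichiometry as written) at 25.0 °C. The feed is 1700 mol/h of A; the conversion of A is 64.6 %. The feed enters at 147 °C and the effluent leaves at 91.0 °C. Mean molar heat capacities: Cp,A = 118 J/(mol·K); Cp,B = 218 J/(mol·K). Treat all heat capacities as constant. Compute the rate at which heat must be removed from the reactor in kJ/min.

Q_out = 1010 kJ/min

Extent of reaction ξ = 0.646 × 1700 / 2 = 549.1 mol/h
Reaction term: ξ·ΔH°_rxn = 549.1 × -88.2 = -48431 kJ/h
Sensible, feed 147→25 °C: -24473 kJ/h
Outlet flows (mol/h): A 601.8, B 549.1
Sensible, products 25→91.0 °C: 12587 kJ/h
Q = ΔH = -60317 kJ/h = -16.755 kW
Heat removed = 1005.3 kJ/min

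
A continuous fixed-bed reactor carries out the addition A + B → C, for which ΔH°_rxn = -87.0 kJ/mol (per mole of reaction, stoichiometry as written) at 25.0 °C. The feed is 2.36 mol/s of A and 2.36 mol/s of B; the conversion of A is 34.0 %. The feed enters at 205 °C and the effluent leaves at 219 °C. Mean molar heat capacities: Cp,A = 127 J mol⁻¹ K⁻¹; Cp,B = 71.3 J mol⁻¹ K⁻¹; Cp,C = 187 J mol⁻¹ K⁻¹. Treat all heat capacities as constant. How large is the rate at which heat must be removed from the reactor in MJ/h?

Extent of reaction ξ = 0.340 × 2.36 = 0.8024 mol/s
Reaction term: ξ·ΔH°_rxn = 0.8024 × -87.0 = -69.809 kJ/s
Sensible, feed 205→25 °C: -84.238 kJ/s
Outlet flows (mol/s): A 1.5576, B 1.5576, C 0.8024
Sensible, products 25→219 °C: 89.031 kJ/s
Q = ΔH = -65.016 kJ/s = -65.016 kW
Heat removed = 234.06 MJ/h

Q_out = 234 MJ/h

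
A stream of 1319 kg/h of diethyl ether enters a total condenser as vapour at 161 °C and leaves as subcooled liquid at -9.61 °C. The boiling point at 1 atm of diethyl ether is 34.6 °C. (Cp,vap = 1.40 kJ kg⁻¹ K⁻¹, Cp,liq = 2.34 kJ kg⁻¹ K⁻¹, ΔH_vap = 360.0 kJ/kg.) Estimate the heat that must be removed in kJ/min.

Q_c = 14100 kJ/min

vapour 161→34.6 °C: -176.96 kJ/kg
condensation at 34.6 °C: -360 kJ/kg
liquid 34.6→-9.61 °C: -103.45 kJ/kg
Δh = -176.96 + -360 + -103.45 = -640.41 kJ/kg
Q = ṁ·Δh = 1319 kg/h × -640.41 kJ/kg = -844700 kJ/h
|Q| = 234.64 kW = 14078 kJ/min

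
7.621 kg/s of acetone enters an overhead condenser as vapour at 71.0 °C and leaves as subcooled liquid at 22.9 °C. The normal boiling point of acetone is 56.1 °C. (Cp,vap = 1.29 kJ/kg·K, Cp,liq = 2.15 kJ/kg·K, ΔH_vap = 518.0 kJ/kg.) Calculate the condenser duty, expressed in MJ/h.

Q_c = 16700 MJ/h

vapour 71.0→56.1 °C: -19.221 kJ/kg
condensation at 56.1 °C: -518 kJ/kg
liquid 56.1→22.9 °C: -71.38 kJ/kg
Δh = -19.221 + -518 + -71.38 = -608.6 kJ/kg
Q = ṁ·Δh = 7.621 kg/s × -608.6 kJ/kg = -4638.1 kJ/s
|Q| = 4638.1 kW = 16697 MJ/h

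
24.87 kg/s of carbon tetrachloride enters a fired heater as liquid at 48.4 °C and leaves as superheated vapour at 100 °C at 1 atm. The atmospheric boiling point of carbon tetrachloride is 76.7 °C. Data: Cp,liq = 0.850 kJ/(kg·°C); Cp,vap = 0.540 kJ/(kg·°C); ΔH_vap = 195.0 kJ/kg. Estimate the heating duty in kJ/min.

liquid 48.4→76.7 °C: 24.055 kJ/kg
vaporisation at 76.7 °C: 195 kJ/kg
vapour 76.7→100 °C: 12.582 kJ/kg
Δh = 24.055 + 195 + 12.582 = 231.64 kJ/kg
Q = ṁ·Δh = 24.87 kg/s × 231.64 kJ/kg = 5760.8 kJ/s
|Q| = 5760.8 kW = 345650 kJ/min

Q = 346000 kJ/min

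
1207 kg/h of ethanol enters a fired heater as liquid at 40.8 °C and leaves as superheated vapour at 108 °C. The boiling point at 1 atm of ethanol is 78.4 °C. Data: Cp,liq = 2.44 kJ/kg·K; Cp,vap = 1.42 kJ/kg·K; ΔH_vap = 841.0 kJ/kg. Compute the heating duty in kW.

Q = 327 kW

liquid 40.8→78.4 °C: 91.744 kJ/kg
vaporisation at 78.4 °C: 841 kJ/kg
vapour 78.4→108 °C: 42.032 kJ/kg
Δh = 91.744 + 841 + 42.032 = 974.78 kJ/kg
Q = ṁ·Δh = 1207 kg/h × 974.78 kJ/kg = 1.1766e+06 kJ/h
|Q| = 326.82 kW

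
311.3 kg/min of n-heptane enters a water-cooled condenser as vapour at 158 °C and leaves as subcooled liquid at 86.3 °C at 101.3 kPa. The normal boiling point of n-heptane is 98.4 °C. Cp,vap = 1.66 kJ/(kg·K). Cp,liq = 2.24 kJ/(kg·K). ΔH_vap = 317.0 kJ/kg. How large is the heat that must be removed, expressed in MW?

vapour 158→98.4 °C: -98.936 kJ/kg
condensation at 98.4 °C: -317 kJ/kg
liquid 98.4→86.3 °C: -27.104 kJ/kg
Δh = -98.936 + -317 + -27.104 = -443.04 kJ/kg
Q = ṁ·Δh = 311.3 kg/min × -443.04 kJ/kg = -137920 kJ/min
|Q| = 2298.6 kW = 2.2986 MW

Q_c = 2.30 MW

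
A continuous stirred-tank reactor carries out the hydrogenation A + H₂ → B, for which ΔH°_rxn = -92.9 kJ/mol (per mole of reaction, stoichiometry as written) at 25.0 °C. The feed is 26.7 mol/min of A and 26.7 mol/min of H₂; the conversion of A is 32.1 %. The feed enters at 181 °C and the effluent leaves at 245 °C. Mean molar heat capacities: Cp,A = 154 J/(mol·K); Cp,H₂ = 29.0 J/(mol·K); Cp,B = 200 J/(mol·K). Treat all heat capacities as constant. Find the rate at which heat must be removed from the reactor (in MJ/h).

Extent of reaction ξ = 0.321 × 26.7 = 8.5707 mol/min
Reaction term: ξ·ΔH°_rxn = 8.5707 × -92.9 = -796.22 kJ/min
Sensible, feed 181→25 °C: -762.23 kJ/min
Outlet flows (mol/min): A 18.129, H₂ 18.129, B 8.5707
Sensible, products 25→245 °C: 1107 kJ/min
Q = ΔH = -451.45 kJ/min = -7.5242 kW
Heat removed = 27.087 MJ/h

Q_out = 27.1 MJ/h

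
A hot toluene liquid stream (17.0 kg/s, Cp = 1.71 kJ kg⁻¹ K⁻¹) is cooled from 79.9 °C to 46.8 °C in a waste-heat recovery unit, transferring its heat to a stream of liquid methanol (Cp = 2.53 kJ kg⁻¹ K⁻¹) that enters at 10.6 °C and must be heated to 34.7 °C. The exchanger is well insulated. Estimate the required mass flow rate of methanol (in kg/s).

Heat released by hot stream: Q = 17.0 × 1.71 × (79.9 − 46.8) = 962.22 kJ/s
Energy balance on cold side (adiabatic exchanger): Q = ṁ_c·Cp_c·(T_c,out − T_c,in)
ṁ_c = 962.22 / [2.53 × (34.7 − 10.6)] = 15.781 kg/s

ṁ_c = 15.8 kg/s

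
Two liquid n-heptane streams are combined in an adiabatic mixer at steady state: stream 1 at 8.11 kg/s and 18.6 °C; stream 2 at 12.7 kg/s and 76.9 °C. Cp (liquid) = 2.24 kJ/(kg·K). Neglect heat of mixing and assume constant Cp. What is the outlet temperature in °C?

T_out = 54.2 °C

No heat crosses the boundary, so H_out = H_in.
T_out = Σ ṁᵢCp,ᵢTᵢ / Σ ṁᵢCp,ᵢ
      = 2525.5 / 46.614 = 54.18 °C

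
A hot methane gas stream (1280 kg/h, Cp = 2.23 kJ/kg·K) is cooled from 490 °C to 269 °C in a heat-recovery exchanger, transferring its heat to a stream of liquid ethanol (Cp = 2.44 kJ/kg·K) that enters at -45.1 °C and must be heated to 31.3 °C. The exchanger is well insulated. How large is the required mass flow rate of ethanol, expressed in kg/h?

Heat released by hot stream: Q = 1280 × 2.23 × (490 − 269) = 630820 kJ/h
Energy balance on cold side (adiabatic exchanger): Q = ṁ_c·Cp_c·(T_c,out − T_c,in)
ṁ_c = 630820 / [2.44 × (31.3 − -45.1)] = 3383.9 kg/h

ṁ_c = 3380 kg/h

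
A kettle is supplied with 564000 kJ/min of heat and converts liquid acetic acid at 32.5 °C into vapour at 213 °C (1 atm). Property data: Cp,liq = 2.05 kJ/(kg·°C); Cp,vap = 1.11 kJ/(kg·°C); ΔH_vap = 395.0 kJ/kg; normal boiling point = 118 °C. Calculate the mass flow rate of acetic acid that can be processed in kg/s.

Δh = 2.05×(118−32.5) + 395.0 + 1.11×(213−118) = 675.73 kJ/kg
Q = 564000 kJ/min = 9400 kJ/s = 9400 kJ/s
ṁ = Q/Δh = 9400 / 675.73 = 13.911 kg/s

ṁ = 13.9 kg/s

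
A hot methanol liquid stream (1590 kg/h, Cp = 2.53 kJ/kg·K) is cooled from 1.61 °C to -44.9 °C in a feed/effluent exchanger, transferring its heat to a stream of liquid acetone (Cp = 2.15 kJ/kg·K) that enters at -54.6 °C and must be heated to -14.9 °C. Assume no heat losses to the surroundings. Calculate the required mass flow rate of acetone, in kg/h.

Heat released by hot stream: Q = 1590 × 2.53 × (1.61 − -44.9) = 187100 kJ/h
Energy balance on cold side (adiabatic exchanger): Q = ṁ_c·Cp_c·(T_c,out − T_c,in)
ṁ_c = 187100 / [2.15 × (-14.9 − -54.6)] = 2192 kg/h

ṁ_c = 2190 kg/h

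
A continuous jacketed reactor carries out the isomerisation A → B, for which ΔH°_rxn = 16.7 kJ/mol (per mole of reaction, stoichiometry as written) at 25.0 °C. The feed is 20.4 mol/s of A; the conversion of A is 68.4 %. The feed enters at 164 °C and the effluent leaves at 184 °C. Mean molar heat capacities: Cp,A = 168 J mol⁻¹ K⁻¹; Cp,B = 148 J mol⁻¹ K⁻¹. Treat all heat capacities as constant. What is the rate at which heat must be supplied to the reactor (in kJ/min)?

Q_in = 15400 kJ/min

Extent of reaction ξ = 0.684 × 20.4 = 13.954 mol/s
Reaction term: ξ·ΔH°_rxn = 13.954 × 16.7 = 233.03 kJ/s
Sensible, feed 164→25 °C: -476.38 kJ/s
Outlet flows (mol/s): A 6.4464, B 13.954
Sensible, products 25→184 °C: 500.55 kJ/s
Q = ΔH = 257.2 kJ/s = 257.2 kW
Heat supplied = 15432 kJ/min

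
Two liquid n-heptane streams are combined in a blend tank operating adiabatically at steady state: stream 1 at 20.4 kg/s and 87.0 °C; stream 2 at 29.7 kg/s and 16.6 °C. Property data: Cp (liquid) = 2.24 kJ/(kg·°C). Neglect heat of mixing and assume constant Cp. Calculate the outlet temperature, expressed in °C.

T_out = 45.3 °C

Energy balance with Q = 0: Σ ṁᵢCp,ᵢ(T_out − Tᵢ) = 0
Σ ṁᵢCp,ᵢTᵢ = 20.4×2.24×87.0 + 29.7×2.24×16.6 = 5079.9
Σ ṁᵢCp,ᵢ = 20.4×2.24 + 29.7×2.24 = 112.22
T_out = 5079.9 / 112.22 = 45.266 °C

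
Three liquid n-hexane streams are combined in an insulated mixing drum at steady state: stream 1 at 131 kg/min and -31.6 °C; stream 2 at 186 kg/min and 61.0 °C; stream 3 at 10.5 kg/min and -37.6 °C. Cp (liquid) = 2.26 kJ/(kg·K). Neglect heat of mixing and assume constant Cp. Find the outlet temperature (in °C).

T_out = 20.8 °C

Energy balance with Q = 0: Σ ṁᵢCp,ᵢ(T_out − Tᵢ) = 0
T_out = Σ ṁᵢCp,ᵢTᵢ / Σ ṁᵢCp,ᵢ
      = 15394 / 740.15 = 20.799 °C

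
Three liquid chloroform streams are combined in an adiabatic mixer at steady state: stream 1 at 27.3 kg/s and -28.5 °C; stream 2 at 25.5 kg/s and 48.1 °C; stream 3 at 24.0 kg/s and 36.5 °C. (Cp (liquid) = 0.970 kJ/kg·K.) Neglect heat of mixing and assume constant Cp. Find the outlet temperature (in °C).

T_out = 17.2 °C

Adiabatic, steady state ⇒ Σ ṁᵢCp,ᵢ(T_out − Tᵢ) = 0
T_out = Σ ṁᵢCp,ᵢTᵢ / Σ ṁᵢCp,ᵢ
      = 1284.8 / 74.496 = 17.246 °C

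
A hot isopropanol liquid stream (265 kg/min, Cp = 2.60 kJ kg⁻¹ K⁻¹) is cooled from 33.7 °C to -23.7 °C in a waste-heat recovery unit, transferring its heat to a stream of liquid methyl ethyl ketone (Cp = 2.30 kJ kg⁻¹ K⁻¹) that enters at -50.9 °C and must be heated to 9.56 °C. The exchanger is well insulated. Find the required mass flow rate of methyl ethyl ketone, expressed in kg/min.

ṁ_c = 284 kg/min

Heat released by hot stream: Q = 265 × 2.60 × (33.7 − -23.7) = 39549 kJ/min
Energy balance on cold side (adiabatic exchanger): Q = ṁ_c·Cp_c·(T_c,out − T_c,in)
ṁ_c = 39549 / [2.30 × (9.56 − -50.9)] = 284.4 kg/min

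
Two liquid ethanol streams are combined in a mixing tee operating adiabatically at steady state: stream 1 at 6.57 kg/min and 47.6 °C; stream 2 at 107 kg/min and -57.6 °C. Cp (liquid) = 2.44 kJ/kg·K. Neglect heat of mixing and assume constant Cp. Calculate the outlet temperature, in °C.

T_out = -51.5 °C

Energy balance with Q = 0: Σ ṁᵢCp,ᵢ(T_out − Tᵢ) = 0
T_out = Σ ṁᵢCp,ᵢTᵢ / Σ ṁᵢCp,ᵢ
      = -14275 / 277.11 = -51.514 °C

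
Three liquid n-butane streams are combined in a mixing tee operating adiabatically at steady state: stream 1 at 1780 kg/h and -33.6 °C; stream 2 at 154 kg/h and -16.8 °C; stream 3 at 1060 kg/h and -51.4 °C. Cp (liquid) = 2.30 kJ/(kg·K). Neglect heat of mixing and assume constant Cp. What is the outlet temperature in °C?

T_out = -39.0 °C

Energy balance with Q = 0: Σ ṁᵢCp,ᵢ(T_out − Tᵢ) = 0
Σ ṁᵢCp,ᵢTᵢ = 1780×2.30×-33.6 + 154×2.30×-16.8 + 1060×2.30×-51.4 = -268820
Σ ṁᵢCp,ᵢ = 1780×2.30 + 154×2.30 + 1060×2.30 = 6886.2
T_out = -268820 / 6886.2 = -39.038 °C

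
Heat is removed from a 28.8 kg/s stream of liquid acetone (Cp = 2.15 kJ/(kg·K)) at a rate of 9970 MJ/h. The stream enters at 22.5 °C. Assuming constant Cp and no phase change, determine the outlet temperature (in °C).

T_out = -22.2 °C

Q = 9970 MJ/h = 2769.4 kJ/s
ΔT = Q/(ṁ·Cp) = 2769.4/(28.8×2.15) = 44.726 K
T_out = 22.5 − 44.726 = -22.226 °C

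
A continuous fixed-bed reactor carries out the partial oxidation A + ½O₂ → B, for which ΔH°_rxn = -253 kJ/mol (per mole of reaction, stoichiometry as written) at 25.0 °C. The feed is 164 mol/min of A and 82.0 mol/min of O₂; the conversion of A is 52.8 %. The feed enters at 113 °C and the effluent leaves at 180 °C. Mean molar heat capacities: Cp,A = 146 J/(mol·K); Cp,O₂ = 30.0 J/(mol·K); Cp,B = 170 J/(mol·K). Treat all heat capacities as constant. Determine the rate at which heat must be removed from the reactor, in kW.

Q_out = 334 kW

Extent of reaction ξ = 0.528 × 164 = 86.592 mol/min
Reaction term: ξ·ΔH°_rxn = 86.592 × -253 = -21908 kJ/min
Sensible, feed 113→25 °C: -2323.6 kJ/min
Outlet flows (mol/min): A 77.408, O₂ 38.704, B 86.592
Sensible, products 25→180 °C: 4213.4 kJ/min
Q = ΔH = -20018 kJ/min = -333.63 kW
Heat removed = 333.63 kW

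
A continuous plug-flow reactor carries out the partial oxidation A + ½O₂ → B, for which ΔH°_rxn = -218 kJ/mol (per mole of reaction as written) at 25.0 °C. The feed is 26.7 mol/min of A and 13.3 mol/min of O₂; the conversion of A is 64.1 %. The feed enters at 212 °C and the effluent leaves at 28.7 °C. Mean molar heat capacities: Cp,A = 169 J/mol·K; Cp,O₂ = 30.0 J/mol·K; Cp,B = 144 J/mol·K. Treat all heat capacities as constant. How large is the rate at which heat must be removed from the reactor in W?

Extent of reaction ξ = 0.641 × 26.7 = 17.115 mol/min
Reaction term: ξ·ΔH°_rxn = 17.115 × -218 = -3731 kJ/min
Sensible, feed 212→25 °C: -918.41 kJ/min
Outlet flows (mol/min): A 9.5853, O₂ 4.7427, B 17.115
Sensible, products 25→28.7 °C: 15.639 kJ/min
Q = ΔH = -4633.8 kJ/min = -77.23 kW
Heat removed = 77230 W

Q_out = 77200 W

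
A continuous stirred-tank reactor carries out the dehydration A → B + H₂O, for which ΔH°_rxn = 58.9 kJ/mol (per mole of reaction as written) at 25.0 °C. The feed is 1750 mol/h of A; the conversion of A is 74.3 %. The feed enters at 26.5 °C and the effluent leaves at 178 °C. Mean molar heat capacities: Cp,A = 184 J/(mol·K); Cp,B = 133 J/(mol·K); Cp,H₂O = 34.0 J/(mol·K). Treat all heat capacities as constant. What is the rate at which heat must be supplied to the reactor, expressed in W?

Extent of reaction ξ = 0.743 × 1750 = 1300.2 mol/h
Reaction term: ξ·ΔH°_rxn = 1300.2 × 58.9 = 76585 kJ/h
Sensible, feed 26.5→25 °C: -483 kJ/h
Outlet flows (mol/h): A 449.75, B 1300.2, H₂O 1300.2
Sensible, products 25→178 °C: 45884 kJ/h
Q = ΔH = 121990 kJ/h = 33.885 kW
Heat supplied = 33885 W

Q_in = 33900 W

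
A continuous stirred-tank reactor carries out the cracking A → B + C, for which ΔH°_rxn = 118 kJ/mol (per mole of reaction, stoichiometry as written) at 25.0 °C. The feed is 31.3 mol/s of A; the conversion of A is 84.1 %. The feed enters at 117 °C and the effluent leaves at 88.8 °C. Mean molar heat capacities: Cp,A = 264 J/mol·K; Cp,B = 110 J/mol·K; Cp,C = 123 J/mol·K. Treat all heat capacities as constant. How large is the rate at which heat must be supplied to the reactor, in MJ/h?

Extent of reaction ξ = 0.841 × 31.3 = 26.323 mol/s
Reaction term: ξ·ΔH°_rxn = 26.323 × 118 = 3106.1 kJ/s
Sensible, feed 117→25 °C: -760.21 kJ/s
Outlet flows (mol/s): A 4.9767, B 26.323, C 26.323
Sensible, products 25→88.8 °C: 475.13 kJ/s
Q = ΔH = 2821.1 kJ/s = 2821.1 kW
Heat supplied = 10156 MJ/h

Q_in = 10200 MJ/h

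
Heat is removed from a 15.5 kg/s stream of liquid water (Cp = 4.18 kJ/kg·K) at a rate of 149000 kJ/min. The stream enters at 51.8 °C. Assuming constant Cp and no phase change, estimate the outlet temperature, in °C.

T_out = 13.5 °C

Q = 149000 kJ/min = 2483.3 kJ/s
ΔT = Q/(ṁ·Cp) = 2483.3/(15.5×4.18) = 38.329 K
T_out = 51.8 − 38.329 = 13.471 °C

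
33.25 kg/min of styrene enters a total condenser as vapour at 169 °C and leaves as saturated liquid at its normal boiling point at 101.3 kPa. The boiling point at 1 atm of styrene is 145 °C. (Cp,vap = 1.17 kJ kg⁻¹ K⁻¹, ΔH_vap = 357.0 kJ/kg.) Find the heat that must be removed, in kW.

vapour 169→145 °C: -28.08 kJ/kg
condensation at 145 °C: -357 kJ/kg
Δh = -28.08 + -357 = -385.08 kJ/kg
Q = ṁ·Δh = 33.25 kg/min × -385.08 kJ/kg = -12804 kJ/min
|Q| = 213.4 kW

Q_c = 213 kW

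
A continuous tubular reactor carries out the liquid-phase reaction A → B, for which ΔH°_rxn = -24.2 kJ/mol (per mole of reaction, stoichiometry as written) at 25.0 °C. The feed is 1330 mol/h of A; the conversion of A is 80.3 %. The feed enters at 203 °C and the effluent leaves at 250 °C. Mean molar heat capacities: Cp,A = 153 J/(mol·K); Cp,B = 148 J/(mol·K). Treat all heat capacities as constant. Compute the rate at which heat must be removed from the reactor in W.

Extent of reaction ξ = 0.803 × 1330 = 1068 mol/h
Reaction term: ξ·ΔH°_rxn = 1068 × -24.2 = -25845 kJ/h
Sensible, feed 203→25 °C: -36221 kJ/h
Outlet flows (mol/h): A 262.01, B 1068
Sensible, products 25→250 °C: 44584 kJ/h
Q = ΔH = -17483 kJ/h = -4.8563 kW
Heat removed = 4856.3 W

Q_out = 4860 W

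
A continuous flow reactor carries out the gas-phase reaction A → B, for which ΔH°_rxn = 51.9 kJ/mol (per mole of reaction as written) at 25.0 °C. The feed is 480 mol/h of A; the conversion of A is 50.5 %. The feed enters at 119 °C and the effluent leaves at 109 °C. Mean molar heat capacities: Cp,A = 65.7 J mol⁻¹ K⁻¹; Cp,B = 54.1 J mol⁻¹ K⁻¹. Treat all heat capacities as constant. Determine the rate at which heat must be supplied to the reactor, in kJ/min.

Q_in = 200 kJ/min

Extent of reaction ξ = 0.505 × 480 = 242.4 mol/h
Reaction term: ξ·ΔH°_rxn = 242.4 × 51.9 = 12581 kJ/h
Sensible, feed 119→25 °C: -2964.4 kJ/h
Outlet flows (mol/h): A 237.6, B 242.4
Sensible, products 25→109 °C: 2412.8 kJ/h
Q = ΔH = 12029 kJ/h = 3.3414 kW
Heat supplied = 200.48 kJ/min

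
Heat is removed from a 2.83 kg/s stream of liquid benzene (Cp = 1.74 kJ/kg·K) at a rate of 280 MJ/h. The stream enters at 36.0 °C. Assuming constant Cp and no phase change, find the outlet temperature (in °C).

Q = 280 MJ/h = 77.778 kJ/s
ΔT = Q/(ṁ·Cp) = 77.778/(2.83×1.74) = 15.795 K
T_out = 36.0 − 15.795 = 20.205 °C

T_out = 20.2 °C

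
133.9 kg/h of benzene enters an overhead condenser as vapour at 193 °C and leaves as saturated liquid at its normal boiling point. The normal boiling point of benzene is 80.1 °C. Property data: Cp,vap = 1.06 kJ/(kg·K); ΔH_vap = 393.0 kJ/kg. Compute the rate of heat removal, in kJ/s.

Q_c = 19.1 kJ/s

vapour 193→80.1 °C: -119.67 kJ/kg
condensation at 80.1 °C: -393 kJ/kg
Δh = -119.67 + -393 = -512.67 kJ/kg
Q = ṁ·Δh = 133.9 kg/h × -512.67 kJ/kg = -68647 kJ/h
|Q| = 19.069 kW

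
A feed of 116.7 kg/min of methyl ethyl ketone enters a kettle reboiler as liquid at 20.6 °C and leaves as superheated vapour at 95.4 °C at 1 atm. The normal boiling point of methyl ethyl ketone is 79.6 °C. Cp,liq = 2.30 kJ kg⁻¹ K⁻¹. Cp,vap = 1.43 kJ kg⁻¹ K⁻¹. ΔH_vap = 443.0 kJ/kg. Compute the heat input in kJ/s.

Q = 1170 kJ/s

liquid 20.6→79.6 °C: 135.7 kJ/kg
vaporisation at 79.6 °C: 443 kJ/kg
vapour 79.6→95.4 °C: 22.594 kJ/kg
Δh = 135.7 + 443 + 22.594 = 601.29 kJ/kg
Q = ṁ·Δh = 116.7 kg/min × 601.29 kJ/kg = 70171 kJ/min
|Q| = 1169.5 kW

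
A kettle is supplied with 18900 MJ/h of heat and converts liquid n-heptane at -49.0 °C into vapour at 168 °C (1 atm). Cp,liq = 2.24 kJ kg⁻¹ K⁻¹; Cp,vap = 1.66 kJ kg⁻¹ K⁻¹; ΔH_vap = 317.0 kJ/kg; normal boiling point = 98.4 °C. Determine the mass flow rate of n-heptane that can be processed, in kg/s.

Δh = 2.24×(98.4−-49.0) + 317.0 + 1.66×(168−98.4) = 762.71 kJ/kg
Q = 18900 MJ/h = 5250 kJ/s = 5250 kJ/s
ṁ = Q/Δh = 5250 / 762.71 = 6.8833 kg/s

ṁ = 6.88 kg/s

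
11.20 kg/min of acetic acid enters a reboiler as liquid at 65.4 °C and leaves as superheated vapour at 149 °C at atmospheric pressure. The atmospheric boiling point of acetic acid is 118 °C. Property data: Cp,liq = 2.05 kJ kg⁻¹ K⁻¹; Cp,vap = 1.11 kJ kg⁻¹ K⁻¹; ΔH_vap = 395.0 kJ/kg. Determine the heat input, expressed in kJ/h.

liquid 65.4→118 °C: 107.83 kJ/kg
vaporisation at 118 °C: 395 kJ/kg
vapour 118→149 °C: 34.41 kJ/kg
Δh = 107.83 + 395 + 34.41 = 537.24 kJ/kg
Q = ṁ·Δh = 11.20 kg/min × 537.24 kJ/kg = 6017.1 kJ/min
|Q| = 100.28 kW = 361030 kJ/h

Q = 361000 kJ/h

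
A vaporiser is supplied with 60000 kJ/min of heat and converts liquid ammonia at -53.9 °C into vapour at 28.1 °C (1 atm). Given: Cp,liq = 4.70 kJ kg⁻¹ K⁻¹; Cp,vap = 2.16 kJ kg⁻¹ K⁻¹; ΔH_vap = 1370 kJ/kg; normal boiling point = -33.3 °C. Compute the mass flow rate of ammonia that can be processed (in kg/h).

ṁ = 2250 kg/h

Δh = 4.70×(-33.3−-53.9) + 1370 + 2.16×(28.1−-33.3) = 1599.4 kJ/kg
Q = 60000 kJ/min = 1000 kJ/s = 3.6e+06 kJ/h
ṁ = Q/Δh = 3.6e+06 / 1599.4 = 2250.8 kg/h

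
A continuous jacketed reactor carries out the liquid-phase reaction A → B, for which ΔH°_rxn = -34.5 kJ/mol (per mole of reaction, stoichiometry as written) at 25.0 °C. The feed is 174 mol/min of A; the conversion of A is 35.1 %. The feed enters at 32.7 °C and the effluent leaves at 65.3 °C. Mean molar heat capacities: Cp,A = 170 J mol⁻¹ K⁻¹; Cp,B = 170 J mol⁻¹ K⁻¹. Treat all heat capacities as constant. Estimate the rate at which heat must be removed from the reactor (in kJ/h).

Extent of reaction ξ = 0.351 × 174 = 61.074 mol/min
Reaction term: ξ·ΔH°_rxn = 61.074 × -34.5 = -2107.1 kJ/min
Sensible, feed 32.7→25 °C: -227.77 kJ/min
Outlet flows (mol/min): A 112.93, B 61.074
Sensible, products 25→65.3 °C: 1192.1 kJ/min
Q = ΔH = -1142.7 kJ/min = -19.046 kW
Heat removed = 68565 kJ/h

Q_out = 68600 kJ/h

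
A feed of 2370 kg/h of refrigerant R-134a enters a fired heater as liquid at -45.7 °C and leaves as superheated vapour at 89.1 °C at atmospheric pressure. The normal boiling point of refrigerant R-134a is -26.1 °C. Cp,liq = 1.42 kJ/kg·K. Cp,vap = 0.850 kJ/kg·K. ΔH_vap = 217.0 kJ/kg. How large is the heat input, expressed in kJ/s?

Q = 226 kJ/s

liquid -45.7→-26.1 °C: 27.832 kJ/kg
vaporisation at -26.1 °C: 217 kJ/kg
vapour -26.1→89.1 °C: 97.92 kJ/kg
Δh = 27.832 + 217 + 97.92 = 342.75 kJ/kg
Q = ṁ·Δh = 2370 kg/h × 342.75 kJ/kg = 812320 kJ/h
|Q| = 225.65 kW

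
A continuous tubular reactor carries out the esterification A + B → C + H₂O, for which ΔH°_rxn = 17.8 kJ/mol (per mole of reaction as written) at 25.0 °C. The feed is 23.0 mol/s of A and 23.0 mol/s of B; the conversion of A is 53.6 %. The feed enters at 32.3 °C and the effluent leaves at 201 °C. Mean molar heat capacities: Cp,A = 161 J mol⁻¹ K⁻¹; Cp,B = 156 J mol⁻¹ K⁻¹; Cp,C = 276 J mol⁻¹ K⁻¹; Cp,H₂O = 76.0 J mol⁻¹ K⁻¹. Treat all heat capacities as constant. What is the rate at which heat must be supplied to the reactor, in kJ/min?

Extent of reaction ξ = 0.536 × 23.0 = 12.328 mol/s
Reaction term: ξ·ΔH°_rxn = 12.328 × 17.8 = 219.44 kJ/s
Sensible, feed 32.3→25 °C: -53.224 kJ/s
Outlet flows (mol/s): A 10.672, B 10.672, C 12.328, H₂O 12.328
Sensible, products 25→201 °C: 1359.2 kJ/s
Q = ΔH = 1525.4 kJ/s = 1525.4 kW
Heat supplied = 91522 kJ/min

Q_in = 91500 kJ/min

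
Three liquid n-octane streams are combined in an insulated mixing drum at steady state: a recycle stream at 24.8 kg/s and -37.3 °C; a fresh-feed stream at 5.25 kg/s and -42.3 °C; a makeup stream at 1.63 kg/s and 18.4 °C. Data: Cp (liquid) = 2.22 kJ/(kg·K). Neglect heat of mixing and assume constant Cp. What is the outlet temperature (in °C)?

Adiabatic, steady state ⇒ Σ ṁᵢCp,ᵢ(T_out − Tᵢ) = 0
Σ ṁᵢCp,ᵢTᵢ = 24.8×2.22×-37.3 + 5.25×2.22×-42.3 + 1.63×2.22×18.4 = -2480
Σ ṁᵢCp,ᵢ = 24.8×2.22 + 5.25×2.22 + 1.63×2.22 = 70.33
T_out = -2480 / 70.33 = -35.263 °C

T_out = -35.3 °C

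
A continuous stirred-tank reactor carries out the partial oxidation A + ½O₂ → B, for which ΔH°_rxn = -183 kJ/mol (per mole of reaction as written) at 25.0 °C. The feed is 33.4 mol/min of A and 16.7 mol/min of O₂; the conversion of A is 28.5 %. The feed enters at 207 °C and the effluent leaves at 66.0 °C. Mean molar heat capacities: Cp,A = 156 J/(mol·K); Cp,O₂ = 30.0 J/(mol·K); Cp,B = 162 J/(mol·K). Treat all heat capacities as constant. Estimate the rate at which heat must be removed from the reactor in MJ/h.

Q_out = 153 MJ/h

Extent of reaction ξ = 0.285 × 33.4 = 9.519 mol/min
Reaction term: ξ·ΔH°_rxn = 9.519 × -183 = -1742 kJ/min
Sensible, feed 207→25 °C: -1039.5 kJ/min
Outlet flows (mol/min): A 23.881, O₂ 11.941, B 9.519
Sensible, products 25→66.0 °C: 230.65 kJ/min
Q = ΔH = -2550.8 kJ/min = -42.513 kW
Heat removed = 153.05 MJ/h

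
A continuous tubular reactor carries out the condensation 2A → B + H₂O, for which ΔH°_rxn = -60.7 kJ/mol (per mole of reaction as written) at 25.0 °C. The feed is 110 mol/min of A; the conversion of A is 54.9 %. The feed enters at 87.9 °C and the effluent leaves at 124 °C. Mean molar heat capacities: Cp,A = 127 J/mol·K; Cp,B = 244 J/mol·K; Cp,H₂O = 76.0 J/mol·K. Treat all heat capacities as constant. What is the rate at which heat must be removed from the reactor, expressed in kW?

Extent of reaction ξ = 0.549 × 110 / 2 = 30.195 mol/min
Reaction term: ξ·ΔH°_rxn = 30.195 × -60.7 = -1832.8 kJ/min
Sensible, feed 87.9→25 °C: -878.71 kJ/min
Outlet flows (mol/min): A 49.61, B 30.195, H₂O 30.195
Sensible, products 25→124 °C: 1580.3 kJ/min
Q = ΔH = -1131.2 kJ/min = -18.854 kW
Heat removed = 18.854 kW

Q_out = 18.9 kW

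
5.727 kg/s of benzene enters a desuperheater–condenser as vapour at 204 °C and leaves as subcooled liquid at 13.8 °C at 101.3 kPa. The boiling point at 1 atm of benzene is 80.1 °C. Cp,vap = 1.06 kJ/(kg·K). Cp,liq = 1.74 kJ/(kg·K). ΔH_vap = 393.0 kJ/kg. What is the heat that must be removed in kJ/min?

Q_c = 220000 kJ/min

vapour 204→80.1 °C: -131.33 kJ/kg
condensation at 80.1 °C: -393 kJ/kg
liquid 80.1→13.8 °C: -115.36 kJ/kg
Δh = -131.33 + -393 + -115.36 = -639.7 kJ/kg
Q = ṁ·Δh = 5.727 kg/s × -639.7 kJ/kg = -3663.5 kJ/s
|Q| = 3663.5 kW = 219810 kJ/min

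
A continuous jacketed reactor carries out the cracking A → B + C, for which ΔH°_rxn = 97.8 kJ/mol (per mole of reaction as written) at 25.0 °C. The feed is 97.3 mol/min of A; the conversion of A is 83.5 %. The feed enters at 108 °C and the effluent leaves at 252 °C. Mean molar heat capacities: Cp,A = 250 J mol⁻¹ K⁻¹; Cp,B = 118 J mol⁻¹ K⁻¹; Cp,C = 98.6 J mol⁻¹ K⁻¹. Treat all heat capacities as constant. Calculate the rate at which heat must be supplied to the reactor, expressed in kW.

Extent of reaction ξ = 0.835 × 97.3 = 81.245 mol/min
Reaction term: ξ·ΔH°_rxn = 81.245 × 97.8 = 7945.8 kJ/min
Sensible, feed 108→25 °C: -2019 kJ/min
Outlet flows (mol/min): A 16.055, B 81.245, C 81.245
Sensible, products 25→252 °C: 4905.8 kJ/min
Q = ΔH = 10833 kJ/min = 180.54 kW
Heat supplied = 180.54 kW

Q_in = 181 kW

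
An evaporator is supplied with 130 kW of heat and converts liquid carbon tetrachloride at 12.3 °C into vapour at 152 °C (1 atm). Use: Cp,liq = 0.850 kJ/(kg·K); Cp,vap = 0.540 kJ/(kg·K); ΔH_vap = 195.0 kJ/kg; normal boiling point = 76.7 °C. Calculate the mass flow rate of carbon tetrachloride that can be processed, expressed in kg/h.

ṁ = 1610 kg/h

Δh = 0.850×(76.7−12.3) + 195.0 + 0.540×(152−76.7) = 290.4 kJ/kg
Q = 130 kW = 130 kJ/s = 468000 kJ/h
ṁ = Q/Δh = 468000 / 290.4 = 1611.6 kg/h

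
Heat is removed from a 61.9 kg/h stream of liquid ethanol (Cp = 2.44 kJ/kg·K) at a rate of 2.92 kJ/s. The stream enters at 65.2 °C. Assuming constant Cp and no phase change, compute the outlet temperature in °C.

Q = 2.92 kJ/s = 10512 kJ/h
ΔT = Q/(ṁ·Cp) = 10512/(61.9×2.44) = 69.599 K
T_out = 65.2 − 69.599 = -4.3993 °C

T_out = -4.40 °C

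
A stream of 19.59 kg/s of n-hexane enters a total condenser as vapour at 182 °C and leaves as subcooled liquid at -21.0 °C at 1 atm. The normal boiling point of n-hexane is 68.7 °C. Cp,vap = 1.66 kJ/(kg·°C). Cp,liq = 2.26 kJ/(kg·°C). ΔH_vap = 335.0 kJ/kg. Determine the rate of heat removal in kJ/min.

vapour 182→68.7 °C: -188.08 kJ/kg
condensation at 68.7 °C: -335 kJ/kg
liquid 68.7→-21.0 °C: -202.72 kJ/kg
Δh = -188.08 + -335 + -202.72 = -725.8 kJ/kg
Q = ṁ·Δh = 19.59 kg/s × -725.8 kJ/kg = -14218 kJ/s
|Q| = 14218 kW = 853110 kJ/min

Q_c = 853000 kJ/min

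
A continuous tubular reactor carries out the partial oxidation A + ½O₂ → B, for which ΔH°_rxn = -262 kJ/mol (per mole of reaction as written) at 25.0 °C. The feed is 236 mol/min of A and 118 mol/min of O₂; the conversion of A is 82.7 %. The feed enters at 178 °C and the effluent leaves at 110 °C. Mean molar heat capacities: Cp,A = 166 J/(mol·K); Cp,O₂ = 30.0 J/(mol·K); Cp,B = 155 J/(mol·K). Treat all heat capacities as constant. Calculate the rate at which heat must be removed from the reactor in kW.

Q_out = 908 kW

Extent of reaction ξ = 0.827 × 236 = 195.17 mol/min
Reaction term: ξ·ΔH°_rxn = 195.17 × -262 = -51135 kJ/min
Sensible, feed 178→25 °C: -6535.5 kJ/min
Outlet flows (mol/min): A 40.828, O₂ 20.414, B 195.17
Sensible, products 25→110 °C: 3199.5 kJ/min
Q = ΔH = -54471 kJ/min = -907.85 kW
Heat removed = 907.85 kW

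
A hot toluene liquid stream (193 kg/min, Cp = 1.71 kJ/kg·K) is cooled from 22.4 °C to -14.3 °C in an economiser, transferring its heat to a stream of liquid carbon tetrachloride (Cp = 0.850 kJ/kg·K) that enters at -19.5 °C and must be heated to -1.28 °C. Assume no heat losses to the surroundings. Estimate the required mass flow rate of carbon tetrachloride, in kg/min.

ṁ_c = 782 kg/min

Heat released by hot stream: Q = 193 × 1.71 × (22.4 − -14.3) = 12112 kJ/min
Energy balance on cold side (adiabatic exchanger): Q = ṁ_c·Cp_c·(T_c,out − T_c,in)
ṁ_c = 12112 / [0.850 × (-1.28 − -19.5)] = 782.08 kg/min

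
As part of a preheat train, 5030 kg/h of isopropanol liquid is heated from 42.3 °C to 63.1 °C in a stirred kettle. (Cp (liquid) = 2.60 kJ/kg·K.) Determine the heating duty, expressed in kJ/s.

Q = ṁ·Cp·ΔT = 5030 × 2.60 × (63.1 − 42.3) = 272020 kJ/h
Converting: 272020 / 3600 s = 75.562 kW

Q = 75.6 kJ/s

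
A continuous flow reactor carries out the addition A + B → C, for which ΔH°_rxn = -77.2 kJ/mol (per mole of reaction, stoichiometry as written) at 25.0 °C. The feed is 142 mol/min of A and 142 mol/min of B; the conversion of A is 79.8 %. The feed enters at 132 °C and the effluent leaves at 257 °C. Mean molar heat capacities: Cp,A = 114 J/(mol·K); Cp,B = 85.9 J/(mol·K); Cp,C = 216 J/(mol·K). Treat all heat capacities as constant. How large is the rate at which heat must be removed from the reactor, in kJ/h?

Extent of reaction ξ = 0.798 × 142 = 113.32 mol/min
Reaction term: ξ·ΔH°_rxn = 113.32 × -77.2 = -8748 kJ/min
Sensible, feed 132→25 °C: -3037.3 kJ/min
Outlet flows (mol/min): A 28.684, B 28.684, C 113.32
Sensible, products 25→257 °C: 7008.8 kJ/min
Q = ΔH = -4776.5 kJ/min = -79.609 kW
Heat removed = 286590 kJ/h

Q_out = 287000 kJ/h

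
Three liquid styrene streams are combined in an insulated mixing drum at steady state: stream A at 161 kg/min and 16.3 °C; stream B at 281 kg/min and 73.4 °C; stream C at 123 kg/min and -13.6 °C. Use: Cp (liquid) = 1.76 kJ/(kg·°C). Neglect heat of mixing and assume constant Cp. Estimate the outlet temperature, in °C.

T_out = 38.2 °C

Adiabatic, steady state ⇒ Σ ṁᵢCp,ᵢ(T_out − Tᵢ) = 0
Σ ṁᵢCp,ᵢTᵢ = 161×1.76×16.3 + 281×1.76×73.4 + 123×1.76×-13.6 = 37975
Σ ṁᵢCp,ᵢ = 161×1.76 + 281×1.76 + 123×1.76 = 994.4
T_out = 37975 / 994.4 = 38.189 °C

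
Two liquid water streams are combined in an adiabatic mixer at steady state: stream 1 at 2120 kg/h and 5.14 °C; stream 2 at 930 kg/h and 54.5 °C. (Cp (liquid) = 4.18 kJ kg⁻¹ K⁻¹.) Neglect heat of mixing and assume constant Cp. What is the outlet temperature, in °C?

T_out = 20.2 °C

Adiabatic, steady state ⇒ Σ ṁᵢCp,ᵢ(T_out − Tᵢ) = 0
Σ ṁᵢCp,ᵢTᵢ = 2120×4.18×5.14 + 930×4.18×54.5 = 257410
Σ ṁᵢCp,ᵢ = 2120×4.18 + 930×4.18 = 12749
T_out = 257410 / 12749 = 20.191 °C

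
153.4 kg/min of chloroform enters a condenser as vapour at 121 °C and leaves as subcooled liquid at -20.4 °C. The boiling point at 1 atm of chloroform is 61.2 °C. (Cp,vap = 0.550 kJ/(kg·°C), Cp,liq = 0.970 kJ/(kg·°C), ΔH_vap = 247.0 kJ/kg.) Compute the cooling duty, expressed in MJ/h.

Q_c = 3300 MJ/h

vapour 121→61.2 °C: -32.89 kJ/kg
condensation at 61.2 °C: -247 kJ/kg
liquid 61.2→-20.4 °C: -79.152 kJ/kg
Δh = -32.89 + -247 + -79.152 = -359.04 kJ/kg
Q = ṁ·Δh = 153.4 kg/min × -359.04 kJ/kg = -55077 kJ/min
|Q| = 917.95 kW = 3304.6 MJ/h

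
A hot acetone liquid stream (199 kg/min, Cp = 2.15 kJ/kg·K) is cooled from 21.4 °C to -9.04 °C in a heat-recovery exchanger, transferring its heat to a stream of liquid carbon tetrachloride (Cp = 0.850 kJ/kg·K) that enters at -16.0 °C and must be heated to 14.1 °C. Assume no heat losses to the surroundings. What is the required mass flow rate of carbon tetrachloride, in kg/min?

Heat released by hot stream: Q = 199 × 2.15 × (21.4 − -9.04) = 13024 kJ/min
Energy balance on cold side (adiabatic exchanger): Q = ṁ_c·Cp_c·(T_c,out − T_c,in)
ṁ_c = 13024 / [0.850 × (14.1 − -16.0)] = 509.04 kg/min

ṁ_c = 509 kg/min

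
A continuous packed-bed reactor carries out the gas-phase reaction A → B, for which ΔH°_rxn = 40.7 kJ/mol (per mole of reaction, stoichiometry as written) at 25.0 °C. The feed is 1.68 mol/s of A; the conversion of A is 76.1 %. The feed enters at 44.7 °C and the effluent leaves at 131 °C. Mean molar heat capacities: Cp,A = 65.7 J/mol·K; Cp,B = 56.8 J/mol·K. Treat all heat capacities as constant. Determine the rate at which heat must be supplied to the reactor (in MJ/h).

Q_in = 217 MJ/h

Extent of reaction ξ = 0.761 × 1.68 = 1.2785 mol/s
Reaction term: ξ·ΔH°_rxn = 1.2785 × 40.7 = 52.034 kJ/s
Sensible, feed 44.7→25 °C: -2.1744 kJ/s
Outlet flows (mol/s): A 0.40152, B 1.2785
Sensible, products 25→131 °C: 10.494 kJ/s
Q = ΔH = 60.353 kJ/s = 60.353 kW
Heat supplied = 217.27 MJ/h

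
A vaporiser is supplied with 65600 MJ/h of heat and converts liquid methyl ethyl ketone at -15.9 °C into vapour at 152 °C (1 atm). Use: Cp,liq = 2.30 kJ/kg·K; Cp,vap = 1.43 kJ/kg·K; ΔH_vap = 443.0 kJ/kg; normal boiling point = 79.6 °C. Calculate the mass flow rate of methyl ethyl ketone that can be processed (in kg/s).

Δh = 2.30×(79.6−-15.9) + 443.0 + 1.43×(152−79.6) = 766.18 kJ/kg
Q = 65600 MJ/h = 18222 kJ/s = 18222 kJ/s
ṁ = Q/Δh = 18222 / 766.18 = 23.783 kg/s

ṁ = 23.8 kg/s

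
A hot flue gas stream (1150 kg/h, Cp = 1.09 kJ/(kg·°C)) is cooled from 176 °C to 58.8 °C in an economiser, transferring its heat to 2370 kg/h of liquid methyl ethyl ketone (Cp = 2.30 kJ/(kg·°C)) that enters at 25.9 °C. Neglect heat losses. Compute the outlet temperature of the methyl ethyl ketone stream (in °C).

Heat released by hot stream: Q = 1150 × 1.09 × (176 − 58.8) = 146910 kJ/h
Energy balance on cold side (adiabatic exchanger): Q = ṁ_c·Cp_c·(T_c,out − T_c,in)
T_c,out = 25.9 + 146910/(2370 × 2.30) = 52.851 °C

T_c,out = 52.9 °C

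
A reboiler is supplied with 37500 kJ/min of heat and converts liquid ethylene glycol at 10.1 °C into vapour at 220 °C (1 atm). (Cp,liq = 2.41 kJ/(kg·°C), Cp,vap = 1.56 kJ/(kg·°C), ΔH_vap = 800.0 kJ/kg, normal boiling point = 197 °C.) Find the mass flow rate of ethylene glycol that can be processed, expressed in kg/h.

Δh = 2.41×(197−10.1) + 800.0 + 1.56×(220−197) = 1286.3 kJ/kg
Q = 37500 kJ/min = 625 kJ/s = 2.25e+06 kJ/h
ṁ = Q/Δh = 2.25e+06 / 1286.3 = 1749.2 kg/h

ṁ = 1750 kg/h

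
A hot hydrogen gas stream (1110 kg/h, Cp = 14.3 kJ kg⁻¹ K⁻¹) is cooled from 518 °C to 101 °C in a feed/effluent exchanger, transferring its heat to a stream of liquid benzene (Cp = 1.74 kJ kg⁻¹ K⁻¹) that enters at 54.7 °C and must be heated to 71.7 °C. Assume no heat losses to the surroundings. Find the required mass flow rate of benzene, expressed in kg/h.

ṁ_c = 224000 kg/h

Heat released by hot stream: Q = 1110 × 14.3 × (518 − 101) = 6.619e+06 kJ/h
Energy balance on cold side (adiabatic exchanger): Q = ṁ_c·Cp_c·(T_c,out − T_c,in)
ṁ_c = 6.619e+06 / [1.74 × (71.7 − 54.7)] = 223770 kg/h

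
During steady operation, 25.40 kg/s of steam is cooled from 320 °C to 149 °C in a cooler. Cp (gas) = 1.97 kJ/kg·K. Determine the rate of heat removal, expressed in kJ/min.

Q = ṁ·Cp·ΔT = 25.40 × 1.97 × (149 − 320) = -8556.5 kJ/s
Cooling duty = 513390 kJ/min

Q_c = 513000 kJ/min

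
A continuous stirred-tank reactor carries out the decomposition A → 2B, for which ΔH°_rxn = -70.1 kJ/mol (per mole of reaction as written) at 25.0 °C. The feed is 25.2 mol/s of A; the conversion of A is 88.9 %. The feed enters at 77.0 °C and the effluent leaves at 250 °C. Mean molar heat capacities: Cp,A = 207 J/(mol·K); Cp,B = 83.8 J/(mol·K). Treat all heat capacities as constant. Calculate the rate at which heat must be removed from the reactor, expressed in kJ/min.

Extent of reaction ξ = 0.889 × 25.2 = 22.403 mol/s
Reaction term: ξ·ΔH°_rxn = 22.403 × -70.1 = -1570.4 kJ/s
Sensible, feed 77.0→25 °C: -271.25 kJ/s
Outlet flows (mol/s): A 2.7972, B 44.806
Sensible, products 25→250 °C: 975.09 kJ/s
Q = ΔH = -866.6 kJ/s = -866.6 kW
Heat removed = 51996 kJ/min

Q_out = 52000 kJ/min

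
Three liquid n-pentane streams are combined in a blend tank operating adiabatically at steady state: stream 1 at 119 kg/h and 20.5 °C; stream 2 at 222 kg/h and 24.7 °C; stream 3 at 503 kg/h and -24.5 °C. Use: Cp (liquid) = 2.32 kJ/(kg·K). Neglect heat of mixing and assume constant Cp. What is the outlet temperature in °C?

T_out = -5.21 °C

No heat crosses the boundary, so H_out = H_in.
Σ ṁᵢCp,ᵢTᵢ = 119×2.32×20.5 + 222×2.32×24.7 + 503×2.32×-24.5 = -10209
Σ ṁᵢCp,ᵢ = 119×2.32 + 222×2.32 + 503×2.32 = 1958.1
T_out = -10209 / 1958.1 = -5.214 °C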